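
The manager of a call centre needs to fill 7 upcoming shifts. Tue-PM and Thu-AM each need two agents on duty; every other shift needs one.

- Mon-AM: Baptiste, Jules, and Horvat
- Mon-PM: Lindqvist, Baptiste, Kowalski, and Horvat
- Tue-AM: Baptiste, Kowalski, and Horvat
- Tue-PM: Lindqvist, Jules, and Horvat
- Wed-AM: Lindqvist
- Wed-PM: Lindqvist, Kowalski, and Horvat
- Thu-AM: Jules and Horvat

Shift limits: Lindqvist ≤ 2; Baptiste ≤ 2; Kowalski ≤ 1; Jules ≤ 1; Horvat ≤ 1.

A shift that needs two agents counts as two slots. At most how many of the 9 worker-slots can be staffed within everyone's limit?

7

Total capacity across all agents is 2+2+1+1+1 = 7, and 9 slots are needed, so at most 7 can be filled.
An assignment achieving 7: Mon-AM→Baptiste, Tue-AM→Baptiste, Tue-PM→Lindqvist, Wed-AM→Lindqvist, Wed-PM→Kowalski, Thu-AM→Jules+Horvat.
Loads: Lindqvist 2/2, Baptiste 2/2, Kowalski 1/1, Jules 1/1, Horvat 1/1.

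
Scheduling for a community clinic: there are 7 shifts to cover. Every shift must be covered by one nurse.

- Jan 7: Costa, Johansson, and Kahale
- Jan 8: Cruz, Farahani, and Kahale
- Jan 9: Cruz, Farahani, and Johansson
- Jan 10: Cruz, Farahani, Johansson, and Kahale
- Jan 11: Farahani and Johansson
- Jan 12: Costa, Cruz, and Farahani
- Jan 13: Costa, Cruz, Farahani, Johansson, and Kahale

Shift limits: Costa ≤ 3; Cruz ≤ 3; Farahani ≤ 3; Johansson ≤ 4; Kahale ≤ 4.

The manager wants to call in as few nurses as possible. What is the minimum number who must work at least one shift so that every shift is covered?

7 slots to fill and no one can take more than 4, so at least ⌈7/4⌉ = 2 nurses are needed.
Cruz and Johansson alone can cover everything: Jan 7→Johansson, Jan 8→Cruz, Jan 9→Cruz, Jan 10→Johansson, Jan 11→Johansson, Jan 12→Cruz, Jan 13→Johansson.

2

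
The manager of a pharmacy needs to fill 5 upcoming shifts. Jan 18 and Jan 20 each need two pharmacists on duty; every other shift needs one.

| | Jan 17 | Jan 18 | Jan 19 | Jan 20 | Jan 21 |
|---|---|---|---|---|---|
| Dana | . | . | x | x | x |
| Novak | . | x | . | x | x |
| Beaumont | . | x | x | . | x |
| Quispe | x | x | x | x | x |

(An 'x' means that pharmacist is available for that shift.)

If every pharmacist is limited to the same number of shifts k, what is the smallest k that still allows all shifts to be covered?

2

With 4 pharmacists and 7 worker-slots to fill, someone must work at least ⌈7/4⌉ = 2 shifts, so k ≥ 2.
k = 2 works: Jan 17→Quispe, Jan 18→Novak+Beaumont, Jan 19→Dana, Jan 20→Dana+Novak, Jan 21→Beaumont.
Loads: Dana 2, Novak 2, Beaumont 2, Quispe 1 — all ≤ 2.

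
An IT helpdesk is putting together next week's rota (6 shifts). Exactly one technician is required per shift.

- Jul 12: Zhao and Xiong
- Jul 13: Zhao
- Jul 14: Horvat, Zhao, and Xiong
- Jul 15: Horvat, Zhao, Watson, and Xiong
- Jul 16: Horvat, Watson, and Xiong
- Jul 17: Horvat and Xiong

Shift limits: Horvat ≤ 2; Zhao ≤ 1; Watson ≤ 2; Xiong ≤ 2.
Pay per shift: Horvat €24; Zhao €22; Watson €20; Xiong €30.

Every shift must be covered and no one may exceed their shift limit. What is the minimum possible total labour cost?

€140

Jul 13 can only be covered by Zhao, so that assignment is forced.
Picking the cheapest available technician for each shift independently would cost €130, but that ignores the shift limits.
An optimal schedule: Jul 12→Xiong, Jul 13→Zhao, Jul 14→Horvat, Jul 15→Watson, Jul 16→Watson, Jul 17→Horvat.
Total: 30 + 22 + 24 + 20 + 20 + 24 = €140.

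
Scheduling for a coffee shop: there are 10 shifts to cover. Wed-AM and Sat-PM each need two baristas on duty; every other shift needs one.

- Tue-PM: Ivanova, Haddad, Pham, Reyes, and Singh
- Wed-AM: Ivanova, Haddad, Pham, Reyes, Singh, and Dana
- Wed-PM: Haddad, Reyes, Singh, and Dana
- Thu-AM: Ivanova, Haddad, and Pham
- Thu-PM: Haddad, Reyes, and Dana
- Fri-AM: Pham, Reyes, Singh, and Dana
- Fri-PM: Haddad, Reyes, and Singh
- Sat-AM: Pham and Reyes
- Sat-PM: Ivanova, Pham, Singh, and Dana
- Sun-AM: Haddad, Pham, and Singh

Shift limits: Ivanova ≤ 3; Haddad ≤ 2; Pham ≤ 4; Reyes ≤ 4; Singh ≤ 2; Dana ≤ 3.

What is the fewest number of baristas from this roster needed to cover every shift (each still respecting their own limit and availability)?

12 slots to fill and no one can take more than 4, so at least ⌈12/4⌉ = 3 baristas are needed.
Any 3 baristas together have capacity at most 4+4+3 = 11 < 12 slots, so 3 can never suffice.
Ivanova, Haddad, Pham, and Reyes alone can cover everything: Tue-PM→Reyes, Wed-AM→Ivanova+Reyes, Wed-PM→Haddad, Thu-AM→Ivanova, Thu-PM→Haddad, Fri-AM→Pham, Fri-PM→Reyes, Sat-AM→Pham, Sat-PM→Ivanova+Pham, Sun-AM→Pham.

4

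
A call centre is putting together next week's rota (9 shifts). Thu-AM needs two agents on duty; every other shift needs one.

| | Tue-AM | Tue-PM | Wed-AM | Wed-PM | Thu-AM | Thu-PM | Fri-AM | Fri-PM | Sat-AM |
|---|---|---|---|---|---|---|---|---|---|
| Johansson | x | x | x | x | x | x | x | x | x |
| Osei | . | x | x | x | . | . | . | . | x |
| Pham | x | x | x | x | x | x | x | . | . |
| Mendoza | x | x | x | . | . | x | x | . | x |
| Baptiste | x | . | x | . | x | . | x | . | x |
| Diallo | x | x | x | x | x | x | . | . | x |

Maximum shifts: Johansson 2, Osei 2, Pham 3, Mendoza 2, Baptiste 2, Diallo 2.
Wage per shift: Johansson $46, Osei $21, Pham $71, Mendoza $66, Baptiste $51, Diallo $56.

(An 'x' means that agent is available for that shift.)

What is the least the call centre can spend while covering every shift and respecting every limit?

$480

Fri-PM can only be covered by Johansson, so that assignment is forced.
Picking the cheapest available agent for each shift independently would cost $365, but that ignores the shift limits.
An optimal schedule: Tue-AM→Diallo, Tue-PM→Osei, Wed-AM→Mendoza, Wed-PM→Osei, Thu-AM→Baptiste+Diallo, Thu-PM→Johansson, Fri-AM→Baptiste, Fri-PM→Johansson, Sat-AM→Mendoza.
Total: 56 + 21 + 66 + 21 + 51 + 56 + 46 + 51 + 46 + 66 = $480.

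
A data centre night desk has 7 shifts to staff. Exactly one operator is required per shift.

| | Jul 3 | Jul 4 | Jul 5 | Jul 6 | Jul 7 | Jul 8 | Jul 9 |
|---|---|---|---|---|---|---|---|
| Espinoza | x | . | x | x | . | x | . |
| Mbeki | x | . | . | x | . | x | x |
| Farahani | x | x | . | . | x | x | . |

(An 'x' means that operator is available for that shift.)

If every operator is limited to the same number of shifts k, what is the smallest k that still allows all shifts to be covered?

3

With 3 operators and 7 worker-slots to fill, someone must work at least ⌈7/3⌉ = 3 shifts, so k ≥ 3.
k = 3 works: Jul 3→Espinoza, Jul 4→Farahani, Jul 5→Espinoza, Jul 6→Espinoza, Jul 7→Farahani, Jul 8→Mbeki, Jul 9→Mbeki.
Loads: Espinoza 3, Mbeki 2, Farahani 2 — all ≤ 3.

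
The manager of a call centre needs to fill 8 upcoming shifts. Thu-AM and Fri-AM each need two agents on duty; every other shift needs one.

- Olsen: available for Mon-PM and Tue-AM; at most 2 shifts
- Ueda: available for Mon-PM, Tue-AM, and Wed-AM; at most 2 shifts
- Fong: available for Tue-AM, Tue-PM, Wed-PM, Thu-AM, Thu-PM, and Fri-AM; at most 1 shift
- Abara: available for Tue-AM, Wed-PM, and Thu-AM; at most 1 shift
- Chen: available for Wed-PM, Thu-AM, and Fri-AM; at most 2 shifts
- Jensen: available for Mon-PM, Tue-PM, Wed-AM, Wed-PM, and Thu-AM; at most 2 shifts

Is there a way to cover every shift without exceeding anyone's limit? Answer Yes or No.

Total capacity is 10 and 10 slots are needed, so capacity alone doesn't rule it out.
Shifts {Thu-PM, Fri-AM} need 3 worker-slots in total, but the agents available for any of those shifts (Fong and Chen) can supply at most 2 among them. So no valid schedule exists.

No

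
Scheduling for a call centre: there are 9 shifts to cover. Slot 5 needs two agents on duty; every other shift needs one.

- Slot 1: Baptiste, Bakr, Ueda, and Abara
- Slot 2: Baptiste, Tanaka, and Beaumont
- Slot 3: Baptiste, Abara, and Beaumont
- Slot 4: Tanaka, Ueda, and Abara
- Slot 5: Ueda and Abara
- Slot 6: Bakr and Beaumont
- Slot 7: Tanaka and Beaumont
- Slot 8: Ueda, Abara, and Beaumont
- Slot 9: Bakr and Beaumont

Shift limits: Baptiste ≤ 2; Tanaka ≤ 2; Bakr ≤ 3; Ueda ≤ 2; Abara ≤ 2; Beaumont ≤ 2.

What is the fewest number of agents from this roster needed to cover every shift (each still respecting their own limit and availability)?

10 slots to fill and no one can take more than 3, so at least ⌈10/3⌉ = 4 agents are needed.
Any 4 agents together have capacity at most 3+2+2+2 = 9 < 10 slots, so 4 can never suffice.
Baptiste, Tanaka, Bakr, Ueda, and Abara alone can cover everything: Slot 1→Bakr, Slot 2→Baptiste, Slot 3→Baptiste, Slot 4→Tanaka, Slot 5→Ueda+Abara, Slot 6→Bakr, Slot 7→Tanaka, Slot 8→Ueda, Slot 9→Bakr.

5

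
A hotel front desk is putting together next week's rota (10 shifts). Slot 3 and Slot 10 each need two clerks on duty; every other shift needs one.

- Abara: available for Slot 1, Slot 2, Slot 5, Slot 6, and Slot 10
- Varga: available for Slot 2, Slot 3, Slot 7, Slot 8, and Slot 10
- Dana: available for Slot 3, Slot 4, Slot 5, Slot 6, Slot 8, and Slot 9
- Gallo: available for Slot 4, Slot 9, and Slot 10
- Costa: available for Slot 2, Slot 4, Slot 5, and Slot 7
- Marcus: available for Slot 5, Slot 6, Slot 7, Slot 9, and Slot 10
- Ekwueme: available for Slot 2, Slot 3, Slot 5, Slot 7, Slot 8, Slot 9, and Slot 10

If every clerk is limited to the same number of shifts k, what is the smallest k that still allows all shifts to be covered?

With 7 clerks and 12 worker-slots to fill, someone must work at least ⌈12/7⌉ = 2 shifts, so k ≥ 2.
k = 2 works: Slot 1→Abara, Slot 2→Costa, Slot 3→Varga+Dana, Slot 4→Dana, Slot 5→Marcus, Slot 6→Abara, Slot 7→Costa, Slot 8→Varga, Slot 9→Gallo, Slot 10→Gallo+Marcus.
Loads: Abara 2, Varga 2, Dana 2, Gallo 2, Costa 2, Marcus 2, Ekwueme 0 — all ≤ 2.

2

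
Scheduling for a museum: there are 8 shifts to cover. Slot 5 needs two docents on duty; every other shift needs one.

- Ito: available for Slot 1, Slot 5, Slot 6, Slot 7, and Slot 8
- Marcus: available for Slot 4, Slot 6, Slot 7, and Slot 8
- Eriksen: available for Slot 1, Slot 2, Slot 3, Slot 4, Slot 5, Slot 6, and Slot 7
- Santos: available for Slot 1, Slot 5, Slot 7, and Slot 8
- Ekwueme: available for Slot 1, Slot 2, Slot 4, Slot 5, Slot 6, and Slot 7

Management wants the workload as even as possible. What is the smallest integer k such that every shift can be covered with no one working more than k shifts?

With 5 docents and 9 worker-slots to fill, someone must work at least ⌈9/5⌉ = 2 shifts, so k ≥ 2.
k = 2 works: Slot 1→Ito, Slot 2→Eriksen, Slot 3→Eriksen, Slot 4→Marcus, Slot 5→Santos+Ekwueme, Slot 6→Marcus, Slot 7→Santos, Slot 8→Ito.
Loads: Ito 2, Marcus 2, Eriksen 2, Santos 2, Ekwueme 1 — all ≤ 2.

2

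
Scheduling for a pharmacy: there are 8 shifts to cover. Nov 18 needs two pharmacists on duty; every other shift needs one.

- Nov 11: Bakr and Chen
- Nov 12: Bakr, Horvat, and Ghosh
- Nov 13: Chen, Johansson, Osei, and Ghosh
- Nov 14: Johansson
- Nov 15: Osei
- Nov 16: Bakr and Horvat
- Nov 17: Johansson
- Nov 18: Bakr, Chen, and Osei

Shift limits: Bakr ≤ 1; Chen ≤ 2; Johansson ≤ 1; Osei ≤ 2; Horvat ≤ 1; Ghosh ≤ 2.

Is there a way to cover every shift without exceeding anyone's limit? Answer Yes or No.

Total capacity is 9 and 9 slots are needed, so capacity alone doesn't rule it out.
Shifts {Nov 14, Nov 17} need 2 worker-slots in total, but the pharmacists available for any of those shifts (Johansson) can supply at most 1 among them. So no valid schedule exists.

No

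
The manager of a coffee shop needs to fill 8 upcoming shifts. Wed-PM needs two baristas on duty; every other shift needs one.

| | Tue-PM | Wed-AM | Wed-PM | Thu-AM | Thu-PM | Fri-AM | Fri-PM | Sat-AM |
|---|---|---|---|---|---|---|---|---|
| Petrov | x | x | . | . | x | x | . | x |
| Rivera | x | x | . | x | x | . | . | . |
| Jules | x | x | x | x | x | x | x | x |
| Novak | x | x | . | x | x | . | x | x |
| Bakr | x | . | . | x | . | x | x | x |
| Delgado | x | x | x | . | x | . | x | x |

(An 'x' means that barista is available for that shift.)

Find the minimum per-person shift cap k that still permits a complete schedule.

With 6 baristas and 9 worker-slots to fill, someone must work at least ⌈9/6⌉ = 2 shifts, so k ≥ 2.
k = 2 works: Tue-PM→Novak, Wed-AM→Petrov, Wed-PM→Jules+Delgado, Thu-AM→Rivera, Thu-PM→Rivera, Fri-AM→Petrov, Fri-PM→Jules, Sat-AM→Novak.
Loads: Petrov 2, Rivera 2, Jules 2, Novak 2, Bakr 0, Delgado 1 — all ≤ 2.

2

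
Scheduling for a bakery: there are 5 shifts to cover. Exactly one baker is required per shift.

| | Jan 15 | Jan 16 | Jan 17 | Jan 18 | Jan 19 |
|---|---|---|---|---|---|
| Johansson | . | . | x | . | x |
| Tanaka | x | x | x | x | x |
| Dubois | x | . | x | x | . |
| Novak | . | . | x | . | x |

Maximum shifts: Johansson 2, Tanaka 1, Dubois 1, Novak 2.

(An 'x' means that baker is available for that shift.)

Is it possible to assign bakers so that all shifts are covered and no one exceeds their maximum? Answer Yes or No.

Total capacity is 6 and 5 slots are needed, so capacity alone doesn't rule it out.
Shifts {Jan 15, Jan 16, Jan 18} need 3 worker-slots in total, but the bakers available for any of those shifts (Tanaka and Dubois) can supply at most 2 among them. So no valid schedule exists.

No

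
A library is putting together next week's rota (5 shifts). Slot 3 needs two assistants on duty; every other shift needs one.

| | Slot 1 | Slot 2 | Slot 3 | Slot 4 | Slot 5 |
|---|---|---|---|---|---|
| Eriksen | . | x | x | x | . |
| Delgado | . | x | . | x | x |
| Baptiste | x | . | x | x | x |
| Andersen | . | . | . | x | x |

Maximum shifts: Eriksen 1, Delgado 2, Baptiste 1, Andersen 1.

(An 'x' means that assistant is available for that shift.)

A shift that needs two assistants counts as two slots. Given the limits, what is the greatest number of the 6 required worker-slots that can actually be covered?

Total capacity across all assistants is 1+2+1+1 = 5, and 6 slots are needed, so at most 5 can be filled.
An assignment achieving 5: Slot 1→Baptiste, Slot 2→Delgado, Slot 3→Eriksen, Slot 4→Andersen, Slot 5→Delgado.
Loads: Eriksen 1/1, Delgado 2/2, Baptiste 1/1, Andersen 1/1.

5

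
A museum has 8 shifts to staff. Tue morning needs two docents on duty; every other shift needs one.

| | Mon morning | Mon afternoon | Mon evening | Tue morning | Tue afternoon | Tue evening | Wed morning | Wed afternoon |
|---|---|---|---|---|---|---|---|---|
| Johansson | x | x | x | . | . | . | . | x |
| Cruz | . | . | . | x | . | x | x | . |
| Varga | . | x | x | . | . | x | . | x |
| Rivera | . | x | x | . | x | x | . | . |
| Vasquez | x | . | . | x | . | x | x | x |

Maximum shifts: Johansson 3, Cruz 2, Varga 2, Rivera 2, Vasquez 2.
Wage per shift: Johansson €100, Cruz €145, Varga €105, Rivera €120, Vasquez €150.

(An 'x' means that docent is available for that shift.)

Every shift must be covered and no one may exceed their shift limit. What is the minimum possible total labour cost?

Tue morning can only be covered by Cruz and Vasquez, so that assignment is forced.
Tue afternoon can only be covered by Rivera, so that assignment is forced.
Picking the cheapest available docent for each shift independently would cost €1065, but that ignores the shift limits.
An optimal schedule: Mon morning→Johansson, Mon afternoon→Johansson, Mon evening→Johansson, Tue morning→Cruz+Vasquez, Tue afternoon→Rivera, Tue evening→Varga, Wed morning→Cruz, Wed afternoon→Varga.
Total: 100 + 100 + 100 + 145 + 150 + 120 + 105 + 145 + 105 = €1070.

€1070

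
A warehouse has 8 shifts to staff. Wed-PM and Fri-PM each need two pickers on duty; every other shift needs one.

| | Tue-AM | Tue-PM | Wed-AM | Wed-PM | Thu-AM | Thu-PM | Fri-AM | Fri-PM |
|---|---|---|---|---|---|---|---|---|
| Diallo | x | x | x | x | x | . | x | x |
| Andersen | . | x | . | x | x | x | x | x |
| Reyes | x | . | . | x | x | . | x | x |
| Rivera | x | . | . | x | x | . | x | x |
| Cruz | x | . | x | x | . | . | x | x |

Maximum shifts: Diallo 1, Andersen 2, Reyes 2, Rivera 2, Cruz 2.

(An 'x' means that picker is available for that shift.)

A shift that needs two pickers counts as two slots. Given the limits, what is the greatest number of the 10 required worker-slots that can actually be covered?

9

Total capacity across all pickers is 1+2+2+2+2 = 9, and 10 slots are needed, so at most 9 can be filled.
An assignment achieving 9: Tue-AM→Reyes, Tue-PM→Diallo, Wed-AM→Cruz, Wed-PM→Reyes+Rivera, Thu-AM→Andersen, Thu-PM→Andersen, Fri-AM→Rivera, Fri-PM→Cruz.
Loads: Diallo 1/1, Andersen 2/2, Reyes 2/2, Rivera 2/2, Cruz 2/2.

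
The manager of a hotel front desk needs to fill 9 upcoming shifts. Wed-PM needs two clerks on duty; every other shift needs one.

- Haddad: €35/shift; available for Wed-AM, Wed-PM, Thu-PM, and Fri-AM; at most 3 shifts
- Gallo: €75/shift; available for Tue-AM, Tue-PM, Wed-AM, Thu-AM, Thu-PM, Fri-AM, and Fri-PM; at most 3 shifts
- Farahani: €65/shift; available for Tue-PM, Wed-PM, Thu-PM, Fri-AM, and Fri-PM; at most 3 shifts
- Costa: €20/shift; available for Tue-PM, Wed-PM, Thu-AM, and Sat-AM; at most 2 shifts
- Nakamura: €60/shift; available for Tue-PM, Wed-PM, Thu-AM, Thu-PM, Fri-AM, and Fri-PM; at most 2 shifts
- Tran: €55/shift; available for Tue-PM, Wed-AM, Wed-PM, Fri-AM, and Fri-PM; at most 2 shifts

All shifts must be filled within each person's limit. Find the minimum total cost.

€450

Tue-AM can only be covered by Gallo, so that assignment is forced.
Sat-AM can only be covered by Costa, so that assignment is forced.
Picking the cheapest available clerk for each shift independently would cost €350, but that ignores the shift limits.
An optimal schedule: Tue-AM→Gallo, Tue-PM→Tran, Wed-AM→Haddad, Wed-PM→Haddad+Nakamura, Thu-AM→Costa, Thu-PM→Haddad, Fri-AM→Nakamura, Fri-PM→Tran, Sat-AM→Costa.
Total: 75 + 55 + 35 + 35 + 60 + 20 + 35 + 60 + 55 + 20 = €450.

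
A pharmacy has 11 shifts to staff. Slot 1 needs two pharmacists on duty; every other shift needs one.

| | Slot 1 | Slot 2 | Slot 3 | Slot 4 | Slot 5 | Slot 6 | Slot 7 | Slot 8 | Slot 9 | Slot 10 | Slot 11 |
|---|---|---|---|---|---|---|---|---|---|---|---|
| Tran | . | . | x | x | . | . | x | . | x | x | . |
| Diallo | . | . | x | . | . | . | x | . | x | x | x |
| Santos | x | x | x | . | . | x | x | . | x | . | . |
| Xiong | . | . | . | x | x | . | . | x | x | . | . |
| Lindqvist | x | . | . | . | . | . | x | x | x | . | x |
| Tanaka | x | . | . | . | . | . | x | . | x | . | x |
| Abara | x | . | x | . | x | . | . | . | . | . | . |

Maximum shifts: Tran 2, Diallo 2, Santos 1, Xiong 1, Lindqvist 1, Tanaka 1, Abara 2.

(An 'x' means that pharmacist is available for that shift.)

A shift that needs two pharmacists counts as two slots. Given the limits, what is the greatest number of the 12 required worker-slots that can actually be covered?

Total capacity across all pharmacists is 2+2+1+1+1+1+2 = 10, and 12 slots are needed, so at most 10 can be filled.
An assignment achieving 10: Slot 1→Tanaka+Abara, Slot 2→Santos, Slot 3→Abara, Slot 4→Tran, Slot 5→Xiong, Slot 7→Diallo, Slot 8→Lindqvist, Slot 10→Tran, Slot 11→Diallo.
Loads: Tran 2/2, Diallo 2/2, Santos 1/1, Xiong 1/1, Lindqvist 1/1, Tanaka 1/1, Abara 2/2.

10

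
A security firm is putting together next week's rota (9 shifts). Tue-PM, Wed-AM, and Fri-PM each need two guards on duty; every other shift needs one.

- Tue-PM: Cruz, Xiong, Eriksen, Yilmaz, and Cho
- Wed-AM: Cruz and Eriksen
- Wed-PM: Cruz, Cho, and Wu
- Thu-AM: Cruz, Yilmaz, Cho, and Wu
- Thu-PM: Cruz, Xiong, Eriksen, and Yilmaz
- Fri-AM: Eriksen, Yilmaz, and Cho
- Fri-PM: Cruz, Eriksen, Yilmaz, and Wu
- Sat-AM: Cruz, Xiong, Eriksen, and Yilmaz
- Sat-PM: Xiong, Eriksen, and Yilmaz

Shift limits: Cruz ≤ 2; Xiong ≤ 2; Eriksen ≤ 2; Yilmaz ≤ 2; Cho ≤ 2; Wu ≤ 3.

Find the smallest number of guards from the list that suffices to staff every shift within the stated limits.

12 slots to fill and no one can take more than 3, so at least ⌈12/3⌉ = 4 guards are needed.
Any 5 guards together have capacity at most 3+2+2+2+2 = 11 < 12 slots, so 5 can never suffice.
Cruz, Xiong, Eriksen, Yilmaz, Cho, and Wu alone can cover everything: Tue-PM→Yilmaz+Cho, Wed-AM→Cruz+Eriksen, Wed-PM→Cruz, Thu-AM→Wu, Thu-PM→Xiong, Fri-AM→Cho, Fri-PM→Yilmaz+Wu, Sat-AM→Eriksen, Sat-PM→Xiong.

6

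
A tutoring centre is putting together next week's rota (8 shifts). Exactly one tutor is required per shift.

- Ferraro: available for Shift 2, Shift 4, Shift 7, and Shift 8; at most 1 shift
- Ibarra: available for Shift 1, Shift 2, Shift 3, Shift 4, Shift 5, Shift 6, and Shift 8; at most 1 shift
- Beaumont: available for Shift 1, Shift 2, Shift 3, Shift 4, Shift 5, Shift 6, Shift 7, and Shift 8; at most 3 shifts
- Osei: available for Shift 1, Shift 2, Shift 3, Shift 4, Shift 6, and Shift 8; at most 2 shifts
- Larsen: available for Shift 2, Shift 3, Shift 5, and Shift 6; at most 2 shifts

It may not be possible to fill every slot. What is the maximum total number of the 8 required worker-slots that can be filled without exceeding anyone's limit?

8

Total capacity across all tutors is 1+1+3+2+2 = 9, and 8 slots are needed, so at most 8 can be filled.
An assignment achieving 8: Shift 1→Ibarra, Shift 2→Larsen, Shift 3→Beaumont, Shift 4→Beaumont, Shift 5→Beaumont, Shift 6→Osei, Shift 7→Ferraro, Shift 8→Osei.
Loads: Ferraro 1/1, Ibarra 1/1, Beaumont 3/3, Osei 2/2, Larsen 1/2.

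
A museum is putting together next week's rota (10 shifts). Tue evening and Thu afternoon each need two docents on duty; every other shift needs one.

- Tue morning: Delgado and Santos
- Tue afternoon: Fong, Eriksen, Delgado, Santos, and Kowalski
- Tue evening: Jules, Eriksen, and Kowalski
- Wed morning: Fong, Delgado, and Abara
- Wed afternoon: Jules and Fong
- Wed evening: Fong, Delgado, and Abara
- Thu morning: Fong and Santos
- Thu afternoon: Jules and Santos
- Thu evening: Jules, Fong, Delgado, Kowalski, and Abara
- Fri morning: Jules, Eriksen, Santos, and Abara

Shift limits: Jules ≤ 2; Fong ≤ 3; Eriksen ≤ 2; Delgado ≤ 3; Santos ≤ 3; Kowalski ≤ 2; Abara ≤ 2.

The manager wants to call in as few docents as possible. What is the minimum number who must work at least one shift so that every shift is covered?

5

12 slots to fill and no one can take more than 3, so at least ⌈12/3⌉ = 4 docents are needed.
Any 4 docents together have capacity at most 3+3+3+2 = 11 < 12 slots, so 4 can never suffice.
Jules, Fong, Eriksen, Delgado, and Santos alone can cover everything: Tue morning→Delgado, Tue afternoon→Delgado, Tue evening→Jules+Eriksen, Wed morning→Fong, Wed afternoon→Fong, Wed evening→Fong, Thu morning→Santos, Thu afternoon→Jules+Santos, Thu evening→Delgado, Fri morning→Eriksen.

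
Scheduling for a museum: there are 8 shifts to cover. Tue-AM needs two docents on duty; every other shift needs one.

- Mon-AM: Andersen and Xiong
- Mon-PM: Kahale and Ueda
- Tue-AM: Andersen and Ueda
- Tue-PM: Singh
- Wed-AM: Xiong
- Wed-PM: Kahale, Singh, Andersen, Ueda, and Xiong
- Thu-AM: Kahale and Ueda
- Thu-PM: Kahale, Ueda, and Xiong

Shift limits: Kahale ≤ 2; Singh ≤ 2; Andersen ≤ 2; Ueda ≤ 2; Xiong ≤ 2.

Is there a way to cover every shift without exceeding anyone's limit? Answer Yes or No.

Yes

Tue-AM can only be covered by Andersen and Ueda, so that assignment is forced.
Tue-PM can only be covered by Singh, so that assignment is forced.
Wed-AM can only be covered by Xiong, so that assignment is forced.
One valid schedule: Mon-AM→Andersen, Mon-PM→Kahale, Tue-AM→Andersen+Ueda, Tue-PM→Singh, Wed-AM→Xiong, Wed-PM→Singh, Thu-AM→Kahale, Thu-PM→Ueda.
Loads: Kahale 2/2, Singh 2/2, Andersen 2/2, Ueda 2/2, Xiong 1/2 — all within limits.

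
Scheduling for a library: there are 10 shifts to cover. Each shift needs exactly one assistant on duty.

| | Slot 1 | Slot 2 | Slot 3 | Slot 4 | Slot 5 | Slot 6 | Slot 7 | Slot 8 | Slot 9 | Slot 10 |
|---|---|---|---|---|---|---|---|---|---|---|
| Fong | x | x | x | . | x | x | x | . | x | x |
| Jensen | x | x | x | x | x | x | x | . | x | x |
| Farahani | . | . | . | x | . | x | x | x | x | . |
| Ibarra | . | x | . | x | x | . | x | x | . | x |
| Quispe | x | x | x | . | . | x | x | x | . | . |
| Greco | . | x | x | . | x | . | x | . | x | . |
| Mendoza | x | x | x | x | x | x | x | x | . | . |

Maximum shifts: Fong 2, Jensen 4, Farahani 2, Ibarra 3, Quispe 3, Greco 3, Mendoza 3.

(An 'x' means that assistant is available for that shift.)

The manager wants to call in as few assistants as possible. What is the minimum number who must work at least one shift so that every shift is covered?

10 slots to fill and no one can take more than 4, so at least ⌈10/4⌉ = 3 assistants are needed.
Jensen, Ibarra, and Quispe alone can cover everything: Slot 1→Jensen, Slot 2→Quispe, Slot 3→Jensen, Slot 4→Jensen, Slot 5→Ibarra, Slot 6→Quispe, Slot 7→Quispe, Slot 8→Ibarra, Slot 9→Jensen, Slot 10→Ibarra.

3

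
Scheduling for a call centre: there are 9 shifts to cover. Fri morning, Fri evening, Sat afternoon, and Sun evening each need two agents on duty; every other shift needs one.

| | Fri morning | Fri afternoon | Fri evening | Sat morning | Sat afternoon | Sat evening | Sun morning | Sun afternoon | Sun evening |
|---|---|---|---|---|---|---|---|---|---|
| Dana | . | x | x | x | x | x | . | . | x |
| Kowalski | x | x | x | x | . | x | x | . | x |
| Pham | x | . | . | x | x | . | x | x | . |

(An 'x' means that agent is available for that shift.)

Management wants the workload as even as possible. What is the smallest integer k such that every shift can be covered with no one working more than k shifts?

5

With 3 agents and 13 worker-slots to fill, someone must work at least ⌈13/3⌉ = 5 shifts, so k ≥ 5.
k = 5 works: Fri morning→Kowalski+Pham, Fri afternoon→Dana, Fri evening→Dana+Kowalski, Sat morning→Kowalski, Sat afternoon→Dana+Pham, Sat evening→Dana, Sun morning→Kowalski, Sun afternoon→Pham, Sun evening→Dana+Kowalski.
Loads: Dana 5, Kowalski 5, Pham 3 — all ≤ 5.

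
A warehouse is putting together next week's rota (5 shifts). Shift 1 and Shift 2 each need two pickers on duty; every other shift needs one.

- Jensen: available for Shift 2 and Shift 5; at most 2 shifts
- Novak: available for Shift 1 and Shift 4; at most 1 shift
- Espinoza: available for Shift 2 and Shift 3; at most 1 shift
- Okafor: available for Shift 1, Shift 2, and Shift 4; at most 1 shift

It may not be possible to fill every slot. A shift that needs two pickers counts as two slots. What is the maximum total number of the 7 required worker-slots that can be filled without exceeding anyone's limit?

Total capacity across all pickers is 2+1+1+1 = 5, and 7 slots are needed, so at most 5 can be filled.
An assignment achieving 5: Shift 1→Novak+Okafor, Shift 2→Jensen, Shift 3→Espinoza, Shift 5→Jensen.
Loads: Jensen 2/2, Novak 1/1, Espinoza 1/1, Okafor 1/1.

5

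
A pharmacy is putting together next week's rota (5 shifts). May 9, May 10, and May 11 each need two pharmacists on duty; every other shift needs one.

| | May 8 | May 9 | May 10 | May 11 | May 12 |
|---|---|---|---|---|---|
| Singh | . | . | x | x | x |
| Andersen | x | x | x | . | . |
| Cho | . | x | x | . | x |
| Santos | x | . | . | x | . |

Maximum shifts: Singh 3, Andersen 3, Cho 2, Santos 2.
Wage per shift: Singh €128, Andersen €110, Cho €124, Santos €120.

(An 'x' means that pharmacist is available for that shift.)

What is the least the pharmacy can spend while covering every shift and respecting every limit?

May 9 can only be covered by Andersen and Cho, so that assignment is forced.
May 11 can only be covered by Singh and Santos, so that assignment is forced.
Picking the cheapest available pharmacist for each shift independently would cost €950, but that ignores the shift limits.
An optimal schedule: May 8→Andersen, May 9→Andersen+Cho, May 10→Andersen+Singh, May 11→Santos+Singh, May 12→Cho.
Total: 110 + 110 + 124 + 110 + 128 + 120 + 128 + 124 = €954.

€954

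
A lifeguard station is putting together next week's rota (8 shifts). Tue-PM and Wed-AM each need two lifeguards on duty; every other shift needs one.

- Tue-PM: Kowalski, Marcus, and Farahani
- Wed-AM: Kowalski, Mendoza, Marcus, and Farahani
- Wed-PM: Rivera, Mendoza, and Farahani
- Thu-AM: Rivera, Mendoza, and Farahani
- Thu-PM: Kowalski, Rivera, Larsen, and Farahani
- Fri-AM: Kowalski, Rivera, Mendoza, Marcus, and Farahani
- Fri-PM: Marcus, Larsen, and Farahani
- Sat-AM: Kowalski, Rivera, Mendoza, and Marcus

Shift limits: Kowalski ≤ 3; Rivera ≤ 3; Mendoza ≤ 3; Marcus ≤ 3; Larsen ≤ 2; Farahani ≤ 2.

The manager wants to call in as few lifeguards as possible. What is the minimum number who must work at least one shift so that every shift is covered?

10 slots to fill and no one can take more than 3, so at least ⌈10/3⌉ = 4 lifeguards are needed.
Kowalski, Rivera, Mendoza, and Marcus alone can cover everything: Tue-PM→Kowalski+Marcus, Wed-AM→Kowalski+Mendoza, Wed-PM→Rivera, Thu-AM→Rivera, Thu-PM→Kowalski, Fri-AM→Rivera, Fri-PM→Marcus, Sat-AM→Mendoza.

4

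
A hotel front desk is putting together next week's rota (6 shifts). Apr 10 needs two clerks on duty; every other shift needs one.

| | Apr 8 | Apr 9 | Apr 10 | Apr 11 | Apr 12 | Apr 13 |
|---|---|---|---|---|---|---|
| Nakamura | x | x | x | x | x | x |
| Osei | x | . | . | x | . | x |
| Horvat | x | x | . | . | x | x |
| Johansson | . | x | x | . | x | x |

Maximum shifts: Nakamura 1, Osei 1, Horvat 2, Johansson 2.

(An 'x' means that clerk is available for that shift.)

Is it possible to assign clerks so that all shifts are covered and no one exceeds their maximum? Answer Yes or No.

No

Total capacity is 1+1+2+2 = 6 but 7 worker-slots are needed — infeasible.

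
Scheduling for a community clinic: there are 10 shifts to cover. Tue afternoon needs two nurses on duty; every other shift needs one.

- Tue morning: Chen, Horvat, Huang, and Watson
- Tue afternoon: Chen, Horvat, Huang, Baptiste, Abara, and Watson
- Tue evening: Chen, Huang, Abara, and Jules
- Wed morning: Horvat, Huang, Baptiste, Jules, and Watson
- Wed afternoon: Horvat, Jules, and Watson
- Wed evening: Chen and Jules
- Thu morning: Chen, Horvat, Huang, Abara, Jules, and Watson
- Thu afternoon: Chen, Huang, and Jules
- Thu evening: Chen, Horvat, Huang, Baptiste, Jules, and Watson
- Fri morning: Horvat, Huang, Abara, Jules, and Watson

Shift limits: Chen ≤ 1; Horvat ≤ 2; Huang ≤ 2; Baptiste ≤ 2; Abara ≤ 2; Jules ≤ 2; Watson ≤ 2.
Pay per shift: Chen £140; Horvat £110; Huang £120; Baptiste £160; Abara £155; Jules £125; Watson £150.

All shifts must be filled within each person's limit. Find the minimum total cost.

£1460

Picking the cheapest available nurse for each shift independently would cost £1255, but that ignores the shift limits.
An optimal schedule: Tue morning→Horvat, Tue afternoon→Watson+Abara, Tue evening→Huang, Wed morning→Jules, Wed afternoon→Horvat, Wed evening→Jules, Thu morning→Abara, Thu afternoon→Huang, Thu evening→Chen, Fri morning→Watson.
Total: 110 + 150 + 155 + 120 + 125 + 110 + 125 + 155 + 120 + 140 + 150 = £1460.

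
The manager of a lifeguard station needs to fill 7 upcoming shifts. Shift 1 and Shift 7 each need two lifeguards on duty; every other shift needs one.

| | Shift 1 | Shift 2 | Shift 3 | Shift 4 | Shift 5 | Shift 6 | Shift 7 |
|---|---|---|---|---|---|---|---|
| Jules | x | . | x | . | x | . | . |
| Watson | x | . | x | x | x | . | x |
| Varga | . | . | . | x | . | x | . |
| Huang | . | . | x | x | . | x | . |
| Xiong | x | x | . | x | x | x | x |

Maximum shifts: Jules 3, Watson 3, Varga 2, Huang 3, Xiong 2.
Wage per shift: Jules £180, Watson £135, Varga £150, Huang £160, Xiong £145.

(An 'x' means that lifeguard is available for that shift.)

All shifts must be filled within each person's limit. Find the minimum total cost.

£1335

Shift 2 can only be covered by Xiong, so that assignment is forced.
Shift 7 can only be covered by Watson and Xiong, so that assignment is forced.
Picking the cheapest available lifeguard for each shift independently would cost £1255, but that ignores the shift limits.
An optimal schedule: Shift 1→Watson+Jules, Shift 2→Xiong, Shift 3→Huang, Shift 4→Varga, Shift 5→Watson, Shift 6→Varga, Shift 7→Watson+Xiong.
Total: 135 + 180 + 145 + 160 + 150 + 135 + 150 + 135 + 145 = £1335.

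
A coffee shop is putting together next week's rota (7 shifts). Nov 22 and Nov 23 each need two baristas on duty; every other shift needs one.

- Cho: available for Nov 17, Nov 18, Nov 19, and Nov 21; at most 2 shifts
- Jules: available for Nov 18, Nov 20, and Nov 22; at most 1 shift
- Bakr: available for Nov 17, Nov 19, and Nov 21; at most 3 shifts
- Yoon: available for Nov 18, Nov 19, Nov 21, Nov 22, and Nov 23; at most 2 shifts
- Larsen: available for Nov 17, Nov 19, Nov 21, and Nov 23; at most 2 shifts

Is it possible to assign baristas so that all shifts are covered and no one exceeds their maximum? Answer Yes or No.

No

Total capacity is 10 and 9 slots are needed, so capacity alone doesn't rule it out.
Shifts {Nov 20, Nov 22} need 3 worker-slots in total, but the baristas available for any of those shifts (Jules and Yoon) can supply at most 2 among them. So no valid schedule exists.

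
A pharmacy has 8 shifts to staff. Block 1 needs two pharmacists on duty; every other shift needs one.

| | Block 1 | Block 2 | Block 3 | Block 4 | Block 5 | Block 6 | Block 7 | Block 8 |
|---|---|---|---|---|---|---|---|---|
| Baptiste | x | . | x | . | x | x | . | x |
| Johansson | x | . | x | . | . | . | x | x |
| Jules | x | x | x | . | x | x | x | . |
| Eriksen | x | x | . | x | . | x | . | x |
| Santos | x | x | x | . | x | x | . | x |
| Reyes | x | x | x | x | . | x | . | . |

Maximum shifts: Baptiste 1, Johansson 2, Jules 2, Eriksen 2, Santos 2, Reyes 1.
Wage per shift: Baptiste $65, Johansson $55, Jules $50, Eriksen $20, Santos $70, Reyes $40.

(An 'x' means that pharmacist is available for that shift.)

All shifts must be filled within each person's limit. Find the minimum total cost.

$425

Picking the cheapest available pharmacist for each shift independently would cost $280, but that ignores the shift limits.
An optimal schedule: Block 1→Santos+Reyes, Block 2→Jules, Block 3→Jules, Block 4→Eriksen, Block 5→Baptiste, Block 6→Eriksen, Block 7→Johansson, Block 8→Johansson.
Total: 70 + 40 + 50 + 50 + 20 + 65 + 20 + 55 + 55 = $425.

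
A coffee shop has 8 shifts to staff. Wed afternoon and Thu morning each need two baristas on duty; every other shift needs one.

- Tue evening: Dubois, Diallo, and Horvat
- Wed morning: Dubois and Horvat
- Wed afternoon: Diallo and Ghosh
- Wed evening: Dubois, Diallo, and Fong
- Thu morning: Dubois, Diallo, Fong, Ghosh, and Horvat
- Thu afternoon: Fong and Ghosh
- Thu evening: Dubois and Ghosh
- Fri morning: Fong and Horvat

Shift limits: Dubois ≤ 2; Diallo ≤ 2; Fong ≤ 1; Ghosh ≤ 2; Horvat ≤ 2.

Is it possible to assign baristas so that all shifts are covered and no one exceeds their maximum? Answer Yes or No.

Total capacity is 2+2+1+2+2 = 9 but 10 worker-slots are needed — infeasible.

No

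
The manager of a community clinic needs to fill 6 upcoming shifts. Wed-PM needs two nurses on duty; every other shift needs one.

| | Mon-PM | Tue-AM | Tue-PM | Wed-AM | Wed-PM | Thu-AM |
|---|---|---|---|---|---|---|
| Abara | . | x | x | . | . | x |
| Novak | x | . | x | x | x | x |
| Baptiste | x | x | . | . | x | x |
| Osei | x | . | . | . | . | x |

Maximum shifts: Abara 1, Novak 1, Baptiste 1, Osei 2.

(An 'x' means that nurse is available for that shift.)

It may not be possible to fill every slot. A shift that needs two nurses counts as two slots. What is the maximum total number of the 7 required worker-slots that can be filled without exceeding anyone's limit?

Total capacity across all nurses is 1+1+1+2 = 5, and 7 slots are needed, so at most 5 can be filled.
An assignment achieving 5: Mon-PM→Osei, Tue-AM→Abara, Wed-AM→Novak, Wed-PM→Baptiste, Thu-AM→Osei.
Loads: Abara 1/1, Novak 1/1, Baptiste 1/1, Osei 2/2.

5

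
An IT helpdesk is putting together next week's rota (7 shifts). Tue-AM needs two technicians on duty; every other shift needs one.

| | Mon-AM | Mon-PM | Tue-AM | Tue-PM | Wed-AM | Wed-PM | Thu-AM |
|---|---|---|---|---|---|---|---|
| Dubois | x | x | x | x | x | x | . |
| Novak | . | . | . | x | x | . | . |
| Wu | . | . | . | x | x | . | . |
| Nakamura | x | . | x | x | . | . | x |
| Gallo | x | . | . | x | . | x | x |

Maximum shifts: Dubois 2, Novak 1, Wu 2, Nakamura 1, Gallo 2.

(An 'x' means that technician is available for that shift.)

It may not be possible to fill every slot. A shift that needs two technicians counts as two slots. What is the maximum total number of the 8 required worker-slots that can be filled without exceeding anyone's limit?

7

Total capacity across all technicians is 2+1+2+1+2 = 8, and 8 slots are needed, so at most 8 can be filled.
An assignment achieving 7: Mon-PM→Dubois, Tue-AM→Dubois+Nakamura, Tue-PM→Wu, Wed-AM→Novak, Wed-PM→Gallo, Thu-AM→Gallo.
Loads: Dubois 2/2, Novak 1/1, Wu 1/2, Nakamura 1/1, Gallo 2/2.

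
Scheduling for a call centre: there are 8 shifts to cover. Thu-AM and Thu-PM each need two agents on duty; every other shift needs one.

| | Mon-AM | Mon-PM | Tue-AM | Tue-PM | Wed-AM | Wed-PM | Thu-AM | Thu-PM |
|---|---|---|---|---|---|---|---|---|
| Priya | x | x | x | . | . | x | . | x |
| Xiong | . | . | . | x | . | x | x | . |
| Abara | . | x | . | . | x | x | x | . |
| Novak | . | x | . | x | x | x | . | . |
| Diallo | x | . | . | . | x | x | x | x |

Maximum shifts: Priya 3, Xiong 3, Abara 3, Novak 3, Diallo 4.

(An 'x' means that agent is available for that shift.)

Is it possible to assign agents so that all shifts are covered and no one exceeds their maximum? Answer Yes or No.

Yes

Tue-AM can only be covered by Priya, so that assignment is forced.
Thu-PM can only be covered by Priya and Diallo, so that assignment is forced.
One valid schedule: Mon-AM→Priya, Mon-PM→Abara, Tue-AM→Priya, Tue-PM→Xiong, Wed-AM→Abara, Wed-PM→Xiong, Thu-AM→Xiong+Abara, Thu-PM→Priya+Diallo.
Loads: Priya 3/3, Xiong 3/3, Abara 3/3, Novak 0/3, Diallo 1/4 — all within limits.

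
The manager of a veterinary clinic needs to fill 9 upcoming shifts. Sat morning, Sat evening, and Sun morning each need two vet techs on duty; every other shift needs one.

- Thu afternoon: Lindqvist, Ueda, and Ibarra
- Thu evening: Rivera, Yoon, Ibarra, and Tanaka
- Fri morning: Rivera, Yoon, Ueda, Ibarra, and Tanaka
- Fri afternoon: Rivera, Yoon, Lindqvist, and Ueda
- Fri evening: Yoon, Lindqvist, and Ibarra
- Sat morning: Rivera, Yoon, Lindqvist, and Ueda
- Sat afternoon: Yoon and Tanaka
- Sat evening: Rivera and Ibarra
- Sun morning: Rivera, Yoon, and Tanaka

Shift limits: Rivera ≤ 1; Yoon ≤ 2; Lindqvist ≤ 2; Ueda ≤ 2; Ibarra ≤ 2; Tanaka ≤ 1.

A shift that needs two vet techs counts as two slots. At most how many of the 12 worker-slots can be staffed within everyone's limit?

10

Total capacity across all vet techs is 1+2+2+2+2+1 = 10, and 12 slots are needed, so at most 10 can be filled.
An assignment achieving 10: Thu afternoon→Lindqvist, Thu evening→Ibarra, Fri morning→Ueda, Fri afternoon→Lindqvist, Fri evening→Yoon, Sat morning→Ueda, Sat afternoon→Yoon, Sat evening→Rivera+Ibarra, Sun morning→Tanaka.
Loads: Rivera 1/1, Yoon 2/2, Lindqvist 2/2, Ueda 2/2, Ibarra 2/2, Tanaka 1/1.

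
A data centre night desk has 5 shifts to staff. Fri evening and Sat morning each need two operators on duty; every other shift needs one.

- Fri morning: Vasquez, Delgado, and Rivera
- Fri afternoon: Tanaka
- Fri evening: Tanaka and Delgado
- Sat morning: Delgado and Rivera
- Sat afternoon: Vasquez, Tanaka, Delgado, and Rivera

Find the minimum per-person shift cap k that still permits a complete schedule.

2

With 4 operators and 7 worker-slots to fill, someone must work at least ⌈7/4⌉ = 2 shifts, so k ≥ 2.
k = 2 works: Fri morning→Vasquez, Fri afternoon→Tanaka, Fri evening→Tanaka+Delgado, Sat morning→Delgado+Rivera, Sat afternoon→Vasquez.
Loads: Vasquez 2, Tanaka 2, Delgado 2, Rivera 1 — all ≤ 2.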